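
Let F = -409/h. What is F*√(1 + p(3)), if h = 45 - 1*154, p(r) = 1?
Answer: 409*√2/109 ≈ 5.3065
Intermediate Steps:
h = -109 (h = 45 - 154 = -109)
F = 409/109 (F = -409/(-109) = -409*(-1/109) = 409/109 ≈ 3.7523)
F*√(1 + p(3)) = 409*√(1 + 1)/109 = 409*√2/109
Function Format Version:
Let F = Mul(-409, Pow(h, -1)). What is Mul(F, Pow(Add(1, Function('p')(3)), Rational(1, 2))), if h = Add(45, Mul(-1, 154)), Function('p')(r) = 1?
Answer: Mul(Rational(409, 109), Pow(2, Rational(1, 2))) ≈ 5.3065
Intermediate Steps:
h = -109 (h = Add(45, -154) = -109)
F = Rational(409, 109) (F = Mul(-409, Pow(-109, -1)) = Mul(-409, Rational(-1, 109)) = Rational(409, 109) ≈ 3.7523)
Mul(F, Pow(Add(1, Function('p')(3)), Rational(1, 2))) = Mul(Rational(409, 109), Pow(Add(1, 1), Rational(1, 2))) = Mul(Rational(409, 109), Pow(2, Rational(1, 2)))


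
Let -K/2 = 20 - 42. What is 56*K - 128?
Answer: 2336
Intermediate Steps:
K = 44 (K = -2*(20 - 42) = -2*(-22) = 44)
56*K - 128 = 56*44 - 128 = 2464 - 128 = 2336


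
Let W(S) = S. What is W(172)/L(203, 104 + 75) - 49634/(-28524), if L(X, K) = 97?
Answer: 4860313/1383414 ≈ 3.5133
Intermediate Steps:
W(172)/L(203, 104 + 75) - 49634/(-28524) = 172/97 - 49634/(-28524) = 172*(1/97) - 49634*(-1/28524) = 172/97 + 24817/14262 = 4860313/1383414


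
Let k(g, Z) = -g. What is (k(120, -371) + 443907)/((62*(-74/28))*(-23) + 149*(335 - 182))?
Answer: 3106509/185960 ≈ 16.705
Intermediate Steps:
(k(120, -371) + 443907)/((62*(-74/28))*(-23) + 149*(335 - 182)) = (-1*120 + 443907)/((62*(-74/28))*(-23) + 149*(335 - 182)) = (-120 + 443907)/((62*(-74*1/28))*(-23) + 149*153) = 443787/((62*(-37/14))*(-23) + 22797) = 443787/(-1147/7*(-23) + 22797) = 443787/(26381/7 + 22797) = 443787/(185960/7) = 443787*(7/185960) = 3106509/185960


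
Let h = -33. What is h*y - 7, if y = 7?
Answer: -238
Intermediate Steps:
h*y - 7 = -33*7 - 7 = -231 - 7 = -238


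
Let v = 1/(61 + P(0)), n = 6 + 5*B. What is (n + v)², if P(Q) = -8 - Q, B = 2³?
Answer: 5948721/2809 ≈ 2117.7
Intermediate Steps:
B = 8
n = 46 (n = 6 + 5*8 = 6 + 40 = 46)
v = 1/53 (v = 1/(61 + (-8 - 1*0)) = 1/(61 + (-8 + 0)) = 1/(61 - 8) = 1/53 ≈ 0.018868)
(n + v)² = (46 + 1/53)² = (2439/53)² = 5948721/2809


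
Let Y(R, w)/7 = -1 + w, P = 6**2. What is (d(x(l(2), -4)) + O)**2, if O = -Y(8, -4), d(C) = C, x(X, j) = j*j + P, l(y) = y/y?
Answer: 7569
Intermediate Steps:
P = 36
l(y) = 1
x(X, j) = 36 + j**2 (x(X, j) = j*j + 36 = j**2 + 36 = 36 + j**2)
Y(R, w) = -7 + 7*w (Y(R, w) = 7*(-1 + w) = -7 + 7*w)
O = 35 (O = -(-7 + 7*(-4)) = -(-7 - 28) = -1*(-35) = 35)
(d(x(l(2), -4)) + O)**2 = ((36 + (-4)**2) + 35)**2 = ((36 + 16) + 35)**2 = (52 + 35)**2 = 87**2 = 7569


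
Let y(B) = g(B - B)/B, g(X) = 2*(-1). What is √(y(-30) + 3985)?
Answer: 8*√14010/15 ≈ 63.127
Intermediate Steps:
g(X) = -2
y(B) = -2/B
√(y(-30) + 3985) = √(-2/(-30) + 3985) = √(-2*(-1/30) + 3985) = √(1/15 + 3985) = √(59776/15) = 8*√14010/15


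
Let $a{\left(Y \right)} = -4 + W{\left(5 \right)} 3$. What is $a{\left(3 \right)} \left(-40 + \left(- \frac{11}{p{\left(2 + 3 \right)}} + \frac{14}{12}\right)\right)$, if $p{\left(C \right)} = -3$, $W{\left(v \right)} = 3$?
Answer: $- \frac{1055}{6} \approx -175.83$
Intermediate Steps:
$a{\left(Y \right)} = 5$ ($a{\left(Y \right)} = -4 + 3 \cdot 3 = -4 + 9 = 5$)
$a{\left(3 \right)} \left(-40 + \left(- \frac{11}{p{\left(2 + 3 \right)}} + \frac{14}{12}\right)\right) = 5 \left(-40 + \left(- \frac{11}{-3} + \frac{14}{12}\right)\right) = 5 \left(-40 + \left(\left(-11\right) \left(- \frac{1}{3}\right) + 14 \cdot \frac{1}{12}\right)\right) = 5 \left(-40 + \left(\frac{11}{3} + \frac{7}{6}\right)\right) = 5 \left(-40 + \frac{29}{6}\right) = 5 \left(- \frac{211}{6}\right) = - \frac{1055}{6}$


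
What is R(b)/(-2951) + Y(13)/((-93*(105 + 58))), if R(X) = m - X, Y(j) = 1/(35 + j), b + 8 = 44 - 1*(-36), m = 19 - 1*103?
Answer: 8731357/165172464 ≈ 0.052862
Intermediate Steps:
m = -84 (m = 19 - 103 = -84)
b = 72 (b = -8 + (44 - 1*(-36)) = -8 + (44 + 36) = -8 + 80 = 72)
R(X) = -84 - X
R(b)/(-2951) + Y(13)/((-93*(105 + 58))) = (-84 - 1*72)/(-2951) + 1/((35 + 13)*((-93*(105 + 58)))) = (-84 - 72)*(-1/2951) + 1/(48*((-93*163))) = -156*(-1/2951) + (1/48)/(-15159) = 12/227 + (1/48)*(-1/15159) = 12/227 - 1/727632 = 8731357/165172464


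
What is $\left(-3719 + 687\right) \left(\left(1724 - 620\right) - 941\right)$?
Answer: $-494216$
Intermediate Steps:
$\left(-3719 + 687\right) \left(\left(1724 - 620\right) - 941\right) = - 3032 \left(\left(1724 - 620\right) - 941\right) = - 3032 \left(1104 - 941\right) = \left(-3032\right) 163 = -494216$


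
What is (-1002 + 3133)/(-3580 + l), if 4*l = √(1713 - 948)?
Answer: -24412736/41012327 - 25572*√85/205061635 ≈ -0.59640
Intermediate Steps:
l = 3*√85/4 (l = √(1713 - 948)/4 = √765/4 = (3*√85)/4 = 3*√85/4 ≈ 6.9147)
(-1002 + 3133)/(-3580 + l) = (-1002 + 3133)/(-3580 + 3*√85/4) = 2131/(-3580 + 3*√85/4)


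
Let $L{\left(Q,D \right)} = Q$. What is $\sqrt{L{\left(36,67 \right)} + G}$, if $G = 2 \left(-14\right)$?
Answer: $2 \sqrt{2} \approx 2.8284$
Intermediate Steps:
$G = -28$
$\sqrt{L{\left(36,67 \right)} + G} = \sqrt{36 - 28} = \sqrt{8} = 2 \sqrt{2}$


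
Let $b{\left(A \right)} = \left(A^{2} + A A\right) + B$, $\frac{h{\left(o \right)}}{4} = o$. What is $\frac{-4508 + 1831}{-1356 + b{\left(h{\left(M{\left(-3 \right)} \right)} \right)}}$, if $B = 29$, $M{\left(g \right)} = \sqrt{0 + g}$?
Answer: $\frac{2677}{1423} \approx 1.8812$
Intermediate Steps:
$M{\left(g \right)} = \sqrt{g}$
$h{\left(o \right)} = 4 o$
$b{\left(A \right)} = 29 + 2 A^{2}$ ($b{\left(A \right)} = \left(A^{2} + A A\right) + 29 = \left(A^{2} + A^{2}\right) + 29 = 2 A^{2} + 29 = 29 + 2 A^{2}$)
$\frac{-4508 + 1831}{-1356 + b{\left(h{\left(M{\left(-3 \right)} \right)} \right)}} = \frac{-4508 + 1831}{-1356 + \left(29 + 2 \left(4 \sqrt{-3}\right)^{2}\right)} = - \frac{2677}{-1356 + \left(29 + 2 \left(4 i \sqrt{3}\right)^{2}\right)} = - \frac{2677}{-1356 + \left(29 + 2 \left(-48\right)\right)} = - \frac{2677}{-1356 + \left(29 - 96\right)} = - \frac{2677}{-1356 - 67} = - \frac{2677}{-1423} = \left(-2677\right) \left(- \frac{1}{1423}\right) = \frac{2677}{1423}$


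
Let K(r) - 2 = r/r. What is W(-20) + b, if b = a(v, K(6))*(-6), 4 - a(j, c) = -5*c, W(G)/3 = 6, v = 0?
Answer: -96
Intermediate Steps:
W(G) = 18 (W(G) = 3*6 = 18)
K(r) = 3 (K(r) = 2 + r/r = 2 + 1 = 3)
a(j, c) = 4 + 5*c (a(j, c) = 4 - (-5)*c = 4 + 5*c)
b = -114 (b = (4 + 5*3)*(-6) = (4 + 15)*(-6) = 19*(-6) = -114)
W(-20) + b = 18 - 114 = -96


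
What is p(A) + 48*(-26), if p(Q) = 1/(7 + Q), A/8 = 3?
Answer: -38687/31 ≈ -1248.0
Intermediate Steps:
A = 24 (A = 8*3 = 24)
p(A) + 48*(-26) = 1/(7 + 24) + 48*(-26) = 1/31 - 1248 = -38687/31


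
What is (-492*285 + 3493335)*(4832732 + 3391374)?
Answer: 27576373190190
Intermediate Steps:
(-492*285 + 3493335)*(4832732 + 3391374) = (-140220 + 3493335)*8224106 = 3353115*8224106 = 27576373190190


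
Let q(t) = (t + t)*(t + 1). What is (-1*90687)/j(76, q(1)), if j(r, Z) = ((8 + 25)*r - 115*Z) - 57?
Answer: -90687/1991 ≈ -45.548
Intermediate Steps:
q(t) = 2*t*(1 + t) (q(t) = (2*t)*(1 + t) = 2*t*(1 + t))
j(r, Z) = -57 - 115*Z + 33*r (j(r, Z) = (33*r - 115*Z) - 57 = (-115*Z + 33*r) - 57 = -57 - 115*Z + 33*r)
(-1*90687)/j(76, q(1)) = (-1*90687)/(-57 - 230*(1 + 1) + 33*76) = -90687/(-57 - 230*2 + 2508) = -90687/(-57 - 115*4 + 2508) = -90687/(-57 - 460 + 2508) = -90687/1991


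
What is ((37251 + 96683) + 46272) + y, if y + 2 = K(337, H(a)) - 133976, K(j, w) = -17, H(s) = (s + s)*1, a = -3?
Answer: 46211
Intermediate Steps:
H(s) = 2*s (H(s) = (2*s)*1 = 2*s)
y = -133995 (y = -2 + (-17 - 133976) = -2 - 133993 = -133995)
((37251 + 96683) + 46272) + y = ((37251 + 96683) + 46272) - 133995 = (133934 + 46272) - 133995 = 180206 - 133995 = 46211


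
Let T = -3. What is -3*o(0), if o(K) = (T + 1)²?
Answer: -12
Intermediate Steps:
o(K) = 4 (o(K) = (-3 + 1)² = (-2)² = 4)
-3*o(0) = -3*4 = -12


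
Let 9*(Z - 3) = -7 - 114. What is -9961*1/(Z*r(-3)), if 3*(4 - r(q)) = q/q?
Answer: 268947/1034 ≈ 260.10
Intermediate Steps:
r(q) = 11/3 (r(q) = 4 - q/(3*q) = 4 - 1/3*1 = 4 - 1/3 = 11/3)
Z = -94/9 (Z = 3 + (-7 - 114)/9 = 3 + (1/9)*(-121) = 3 - 121/9 = -94/9 ≈ -10.444)
-9961*1/(Z*r(-3)) = -9961/((-94/9*11/3)) = -9961/(-1034/27) = -9961*(-27/1034) = 268947/1034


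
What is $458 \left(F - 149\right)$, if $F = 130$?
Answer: $-8702$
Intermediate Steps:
$458 \left(F - 149\right) = 458 \left(130 - 149\right) = 458 \left(-19\right) = -8702$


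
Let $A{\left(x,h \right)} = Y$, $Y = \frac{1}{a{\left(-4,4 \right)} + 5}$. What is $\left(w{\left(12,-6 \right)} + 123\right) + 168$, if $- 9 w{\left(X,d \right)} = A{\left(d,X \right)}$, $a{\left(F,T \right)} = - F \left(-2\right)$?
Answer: $\frac{7858}{27} \approx 291.04$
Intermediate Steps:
$a{\left(F,T \right)} = 2 F$
$Y = - \frac{1}{3}$ ($Y = \frac{1}{2 \left(-4\right) + 5} = \frac{1}{-8 + 5} = \frac{1}{-3} = - \frac{1}{3} \approx -0.33333$)
$A{\left(x,h \right)} = - \frac{1}{3}$
$w{\left(X,d \right)} = \frac{1}{27}$ ($w{\left(X,d \right)} = \left(- \frac{1}{9}\right) \left(- \frac{1}{3}\right) = \frac{1}{27}$)
$\left(w{\left(12,-6 \right)} + 123\right) + 168 = \left(\frac{1}{27} + 123\right) + 168 = \frac{3322}{27} + 168 = \frac{7858}{27}$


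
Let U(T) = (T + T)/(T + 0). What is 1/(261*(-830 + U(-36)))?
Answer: -1/216108 ≈ -4.6273e-6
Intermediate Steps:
U(T) = 2 (U(T) = (2*T)/T = 2)
1/(261*(-830 + U(-36))) = 1/(261*(-830 + 2)) = 1/(261*(-828)) = 1/(-216108) = -1/216108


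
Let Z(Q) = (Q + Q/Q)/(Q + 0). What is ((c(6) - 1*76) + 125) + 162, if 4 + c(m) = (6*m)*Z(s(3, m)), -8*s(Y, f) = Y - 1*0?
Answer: 147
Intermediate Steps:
s(Y, f) = -Y/8 (s(Y, f) = -(Y - 1*0)/8 = -(Y + 0)/8 = -Y/8)
Z(Q) = (1 + Q)/Q (Z(Q) = (Q + 1)/Q = (1 + Q)/Q)
c(m) = -4 - 10*m (c(m) = -4 + (6*m)*((1 - 1/8*3)/((-1/8*3))) = -4 + (6*m)*((1 - 3/8)/(-3/8)) = -4 + (6*m)*(-8/3*5/8) = -4 + (6*m)*(-5/3) = -4 - 10*m)
((c(6) - 1*76) + 125) + 162 = (((-4 - 10*6) - 1*76) + 125) + 162 = (((-4 - 60) - 76) + 125) + 162 = ((-64 - 76) + 125) + 162 = (-140 + 125) + 162 = -15 + 162 = 147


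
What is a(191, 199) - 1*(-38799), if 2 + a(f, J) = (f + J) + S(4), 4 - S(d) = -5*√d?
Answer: 39201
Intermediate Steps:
S(d) = 4 + 5*√d (S(d) = 4 - (-5)*√d = 4 + 5*√d)
a(f, J) = 12 + J + f (a(f, J) = -2 + ((f + J) + (4 + 5*√4)) = -2 + ((J + f) + (4 + 5*2)) = -2 + ((J + f) + (4 + 10)) = -2 + ((J + f) + 14) = -2 + (14 + J + f) = 12 + J + f)
a(191, 199) - 1*(-38799) = (12 + 199 + 191) - 1*(-38799) = 402 + 38799 = 39201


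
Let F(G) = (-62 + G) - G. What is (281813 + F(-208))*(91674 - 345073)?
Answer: -71395421649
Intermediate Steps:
F(G) = -62
(281813 + F(-208))*(91674 - 345073) = (281813 - 62)*(91674 - 345073) = 281751*(-253399) = -71395421649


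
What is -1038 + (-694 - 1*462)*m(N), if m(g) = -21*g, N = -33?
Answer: -802146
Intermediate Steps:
-1038 + (-694 - 1*462)*m(N) = -1038 + (-694 - 1*462)*(-21*(-33)) = -1038 + (-694 - 462)*693 = -1038 - 1156*693 = -1038 - 801108 = -802146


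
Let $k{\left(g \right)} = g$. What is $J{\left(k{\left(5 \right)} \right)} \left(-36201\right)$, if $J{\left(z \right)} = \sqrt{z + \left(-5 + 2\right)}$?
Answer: $- 36201 \sqrt{2} \approx -51196.0$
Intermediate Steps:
$J{\left(z \right)} = \sqrt{-3 + z}$ ($J{\left(z \right)} = \sqrt{z - 3} = \sqrt{-3 + z}$)
$J{\left(k{\left(5 \right)} \right)} \left(-36201\right) = \sqrt{-3 + 5} \left(-36201\right) = \sqrt{2} \left(-36201\right) = - 36201 \sqrt{2}$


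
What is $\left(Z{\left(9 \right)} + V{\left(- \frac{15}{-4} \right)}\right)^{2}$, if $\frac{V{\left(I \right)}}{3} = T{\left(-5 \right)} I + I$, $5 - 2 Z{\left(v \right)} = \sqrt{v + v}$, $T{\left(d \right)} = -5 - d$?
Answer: $\frac{3097}{16} - \frac{165 \sqrt{2}}{4} \approx 135.23$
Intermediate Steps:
$Z{\left(v \right)} = \frac{5}{2} - \frac{\sqrt{2} \sqrt{v}}{2}$ ($Z{\left(v \right)} = \frac{5}{2} - \frac{\sqrt{v + v}}{2} = \frac{5}{2} - \frac{\sqrt{2 v}}{2} = \frac{5}{2} - \frac{\sqrt{2} \sqrt{v}}{2}$)
$V{\left(I \right)} = 3 I$ ($V{\left(I \right)} = 3 \left(\left(-5 - -5\right) I + I\right) = 3 \left(\left(-5 + 5\right) I + I\right) = 3 \left(0 I + I\right) = 3 \left(0 + I\right) = 3 I$)
$\left(Z{\left(9 \right)} + V{\left(- \frac{15}{-4} \right)}\right)^{2} = \left(\left(\frac{5}{2} - \frac{\sqrt{2} \sqrt{9}}{2}\right) + 3 \left(- \frac{15}{-4}\right)\right)^{2} = \left(\left(\frac{5}{2} - \frac{1}{2} \sqrt{2} \cdot 3\right) + 3 \left(\left(-15\right) \left(- \frac{1}{4}\right)\right)\right)^{2} = \left(\left(\frac{5}{2} - \frac{3 \sqrt{2}}{2}\right) + 3 \cdot \frac{15}{4}\right)^{2} = \left(\left(\frac{5}{2} - \frac{3 \sqrt{2}}{2}\right) + \frac{45}{4}\right)^{2} = \left(\frac{55}{4} - \frac{3 \sqrt{2}}{2}\right)^{2}$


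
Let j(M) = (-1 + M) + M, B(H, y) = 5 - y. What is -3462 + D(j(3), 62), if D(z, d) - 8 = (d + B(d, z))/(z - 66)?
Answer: -210756/61 ≈ -3455.0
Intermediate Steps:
j(M) = -1 + 2*M
D(z, d) = 8 + (5 + d - z)/(-66 + z) (D(z, d) = 8 + (d + (5 - z))/(z - 66) = 8 + (5 + d - z)/(-66 + z))
-3462 + D(j(3), 62) = -3462 + (-523 + 62 + 7*(-1 + 2*3))/(-66 + (-1 + 2*3)) = -3462 + (-523 + 62 + 7*(-1 + 6))/(-66 + (-1 + 6)) = -3462 + (-523 + 62 + 7*5)/(-66 + 5) = -3462 + (-523 + 62 + 35)/(-61) = -3462 - 1/61*(-426) = -3462 + 426/61 = -210756/61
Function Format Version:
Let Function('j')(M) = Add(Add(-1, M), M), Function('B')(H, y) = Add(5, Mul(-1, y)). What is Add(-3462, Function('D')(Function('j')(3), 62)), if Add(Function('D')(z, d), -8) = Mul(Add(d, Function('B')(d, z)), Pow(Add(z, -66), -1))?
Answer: Rational(-210756, 61) ≈ -3455.0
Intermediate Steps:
Function('j')(M) = Add(-1, Mul(2, M))
Function('D')(z, d) = Add(8, Mul(Pow(Add(-66, z), -1), Add(5, d, Mul(-1, z)))) (Function('D')(z, d) = Add(8, Mul(Add(d, Add(5, Mul(-1, z))), Pow(Add(z, -66), -1))) = Add(8, Mul(Add(5, d, Mul(-1, z)), Pow(Add(-66, z), -1))) = Add(8, Mul(Pow(Add(-66, z), -1), Add(5, d, Mul(-1, z)))))
Add(-3462, Function('D')(Function('j')(3), 62)) = Add(-3462, Mul(Pow(Add(-66, Add(-1, Mul(2, 3))), -1), Add(-523, 62, Mul(7, Add(-1, Mul(2, 3)))))) = Add(-3462, Mul(Pow(Add(-66, Add(-1, 6)), -1), Add(-523, 62, Mul(7, Add(-1, 6))))) = Add(-3462, Mul(Pow(Add(-66, 5), -1), Add(-523, 62, Mul(7, 5)))) = Add(-3462, Mul(Pow(-61, -1), Add(-523, 62, 35))) = Add(-3462, Mul(Rational(-1, 61), -426)) = Add(-3462, Rational(426, 61)) = Rational(-210756, 61)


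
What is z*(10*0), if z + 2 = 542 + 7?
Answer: 0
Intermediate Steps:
z = 547 (z = -2 + (542 + 7) = -2 + 549 = 547)
z*(10*0) = 547*(10*0) = 547*0 = 0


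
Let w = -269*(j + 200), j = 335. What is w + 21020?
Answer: -122895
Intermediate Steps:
w = -143915 (w = -269*(335 + 200) = -269*535 = -143915)
w + 21020 = -143915 + 21020 = -122895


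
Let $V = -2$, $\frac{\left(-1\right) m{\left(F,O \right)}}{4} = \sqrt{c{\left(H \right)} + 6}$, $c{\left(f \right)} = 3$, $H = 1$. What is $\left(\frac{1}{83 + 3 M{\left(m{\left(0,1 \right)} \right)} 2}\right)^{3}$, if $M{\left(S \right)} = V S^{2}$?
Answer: $- \frac{1}{4451411125} \approx -2.2465 \cdot 10^{-10}$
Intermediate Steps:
$m{\left(F,O \right)} = -12$ ($m{\left(F,O \right)} = - 4 \sqrt{3 + 6} = - 4 \sqrt{9} = \left(-4\right) 3 = -12$)
$M{\left(S \right)} = - 2 S^{2}$
$\left(\frac{1}{83 + 3 M{\left(m{\left(0,1 \right)} \right)} 2}\right)^{3} = \left(\frac{1}{83 + 3 \left(- 2 \left(-12\right)^{2}\right) 2}\right)^{3} = \left(\frac{1}{83 + 3 \left(\left(-2\right) 144\right) 2}\right)^{3} = \left(\frac{1}{83 + 3 \left(-288\right) 2}\right)^{3} = \left(\frac{1}{83 - 1728}\right)^{3} = \left(\frac{1}{-1645}\right)^{3} = \left(- \frac{1}{1645}\right)^{3} = - \frac{1}{4451411125}$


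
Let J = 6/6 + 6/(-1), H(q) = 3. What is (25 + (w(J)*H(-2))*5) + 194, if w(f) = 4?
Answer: 279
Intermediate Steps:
J = -5 (J = 6*(⅙) + 6*(-1) = 1 - 6 = -5)
(25 + (w(J)*H(-2))*5) + 194 = (25 + (4*3)*5) + 194 = (25 + 12*5) + 194 = (25 + 60) + 194 = 85 + 194 = 279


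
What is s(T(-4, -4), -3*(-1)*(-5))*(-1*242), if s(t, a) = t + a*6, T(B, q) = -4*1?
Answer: 22748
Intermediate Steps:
T(B, q) = -4
s(t, a) = t + 6*a
s(T(-4, -4), -3*(-1)*(-5))*(-1*242) = (-4 + 6*(-3*(-1)*(-5)))*(-1*242) = (-4 + 6*(3*(-5)))*(-242) = (-4 + 6*(-15))*(-242) = (-4 - 90)*(-242) = -94*(-242) = 22748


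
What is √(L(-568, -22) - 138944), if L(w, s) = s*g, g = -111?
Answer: I*√136502 ≈ 369.46*I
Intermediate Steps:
L(w, s) = -111*s (L(w, s) = s*(-111) = -111*s)
√(L(-568, -22) - 138944) = √(-111*(-22) - 138944) = √(2442 - 138944) = √(-136502) = I*√136502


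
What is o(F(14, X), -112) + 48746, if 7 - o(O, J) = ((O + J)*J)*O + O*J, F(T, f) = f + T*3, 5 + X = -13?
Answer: -185103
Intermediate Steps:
X = -18 (X = -5 - 13 = -18)
F(T, f) = f + 3*T
o(O, J) = 7 - J*O - J*O*(J + O) (o(O, J) = 7 - (((O + J)*J)*O + O*J) = 7 - (((J + O)*J)*O + J*O) = 7 - ((J*(J + O))*O + J*O) = 7 - (J*O*(J + O) + J*O) = 7 - (J*O + J*O*(J + O)) = 7 + (-J*O - J*O*(J + O)) = 7 - J*O - J*O*(J + O))
o(F(14, X), -112) + 48746 = (7 - 1*(-112)*(-18 + 3*14) - 1*(-112)*(-18 + 3*14)² - 1*(-18 + 3*14)*(-112)²) + 48746 = (7 - 1*(-112)*(-18 + 42) - 1*(-112)*(-18 + 42)² - 1*(-18 + 42)*12544) + 48746 = (7 - 1*(-112)*24 - 1*(-112)*24² - 1*24*12544) + 48746 = (7 + 2688 - 1*(-112)*576 - 301056) + 48746 = (7 + 2688 + 64512 - 301056) + 48746 = -233849 + 48746 = -185103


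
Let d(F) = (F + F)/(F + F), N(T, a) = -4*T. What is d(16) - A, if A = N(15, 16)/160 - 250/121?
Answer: 3331/968 ≈ 3.4411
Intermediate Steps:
d(F) = 1 (d(F) = (2*F)/((2*F)) = (2*F)*(1/(2*F)) = 1)
A = -2363/968 (A = -4*15/160 - 250/121 = -60*1/160 - 250*1/121 = -3/8 - 250/121 = -2363/968 ≈ -2.4411)
d(16) - A = 1 - 1*(-2363/968) = 1 + 2363/968 = 3331/968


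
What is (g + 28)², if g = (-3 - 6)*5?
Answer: 289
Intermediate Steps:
g = -45 (g = -9*5 = -45)
(g + 28)² = (-45 + 28)² = (-17)² = 289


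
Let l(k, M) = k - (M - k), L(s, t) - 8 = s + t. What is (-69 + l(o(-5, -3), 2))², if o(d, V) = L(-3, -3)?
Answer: 4489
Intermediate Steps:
L(s, t) = 8 + s + t (L(s, t) = 8 + (s + t) = 8 + s + t)
o(d, V) = 2 (o(d, V) = 8 - 3 - 3 = 2)
l(k, M) = -M + 2*k (l(k, M) = k + (k - M) = -M + 2*k)
(-69 + l(o(-5, -3), 2))² = (-69 + (-1*2 + 2*2))² = (-69 + (-2 + 4))² = (-69 + 2)² = (-67)² = 4489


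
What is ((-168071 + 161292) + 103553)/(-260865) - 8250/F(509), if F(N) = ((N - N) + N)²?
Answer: -9074813648/22528388355 ≈ -0.40282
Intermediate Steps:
F(N) = N² (F(N) = (0 + N)² = N²)
((-168071 + 161292) + 103553)/(-260865) - 8250/F(509) = ((-168071 + 161292) + 103553)/(-260865) - 8250/(509²) = (-6779 + 103553)*(-1/260865) - 8250/259081 = 96774*(-1/260865) - 8250*1/259081 = -32258/86955 - 8250/259081 = -9074813648/22528388355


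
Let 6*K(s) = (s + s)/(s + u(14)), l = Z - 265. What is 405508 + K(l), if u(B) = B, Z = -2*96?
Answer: 538920589/1329 ≈ 4.0551e+5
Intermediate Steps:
Z = -192
l = -457 (l = -192 - 265 = -457)
K(s) = s/(3*(14 + s)) (K(s) = ((s + s)/(s + 14))/6 = ((2*s)/(14 + s))/6 = (2*s/(14 + s))/6 = s/(3*(14 + s)))
405508 + K(l) = 405508 + (⅓)*(-457)/(14 - 457) = 405508 + (⅓)*(-457)/(-443) = 405508 + (⅓)*(-457)*(-1/443) = 405508 + 457/1329 = 538920589/1329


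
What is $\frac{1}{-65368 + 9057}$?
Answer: $- \frac{1}{56311} \approx -1.7759 \cdot 10^{-5}$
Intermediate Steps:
$\frac{1}{-65368 + 9057} = \frac{1}{-56311} = - \frac{1}{56311}$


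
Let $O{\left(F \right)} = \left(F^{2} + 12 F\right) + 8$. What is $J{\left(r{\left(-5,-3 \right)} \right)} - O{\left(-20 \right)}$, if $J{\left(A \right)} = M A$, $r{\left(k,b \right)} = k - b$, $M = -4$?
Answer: $-160$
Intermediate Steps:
$J{\left(A \right)} = - 4 A$
$O{\left(F \right)} = 8 + F^{2} + 12 F$
$J{\left(r{\left(-5,-3 \right)} \right)} - O{\left(-20 \right)} = - 4 \left(-5 - -3\right) - \left(8 + \left(-20\right)^{2} + 12 \left(-20\right)\right) = - 4 \left(-5 + 3\right) - \left(8 + 400 - 240\right) = \left(-4\right) \left(-2\right) - 168 = 8 - 168 = -160$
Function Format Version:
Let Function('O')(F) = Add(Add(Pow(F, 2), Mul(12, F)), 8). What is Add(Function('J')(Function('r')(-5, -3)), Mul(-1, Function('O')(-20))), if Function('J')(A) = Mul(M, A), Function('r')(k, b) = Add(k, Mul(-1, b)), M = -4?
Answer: -160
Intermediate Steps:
Function('J')(A) = Mul(-4, A)
Function('O')(F) = Add(8, Pow(F, 2), Mul(12, F))
Add(Function('J')(Function('r')(-5, -3)), Mul(-1, Function('O')(-20))) = Add(Mul(-4, Add(-5, Mul(-1, -3))), Mul(-1, Add(8, Pow(-20, 2), Mul(12, -20)))) = Add(Mul(-4, Add(-5, 3)), Mul(-1, Add(8, 400, -240))) = Add(Mul(-4, -2), Mul(-1, 168)) = Add(8, -168) = -160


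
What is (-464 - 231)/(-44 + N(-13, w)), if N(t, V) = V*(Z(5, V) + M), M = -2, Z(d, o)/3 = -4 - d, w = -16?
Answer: -139/84 ≈ -1.6548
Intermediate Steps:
Z(d, o) = -12 - 3*d (Z(d, o) = 3*(-4 - d) = -12 - 3*d)
N(t, V) = -29*V (N(t, V) = V*((-12 - 3*5) - 2) = V*((-12 - 15) - 2) = V*(-27 - 2) = V*(-29) = -29*V)
(-464 - 231)/(-44 + N(-13, w)) = (-464 - 231)/(-44 - 29*(-16)) = -695/(-44 + 464) = -695/420 = -695*1/420 = -139/84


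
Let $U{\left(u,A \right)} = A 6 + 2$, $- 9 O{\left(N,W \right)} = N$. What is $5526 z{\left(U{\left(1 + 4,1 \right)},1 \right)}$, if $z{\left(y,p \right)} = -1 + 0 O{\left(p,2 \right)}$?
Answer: $-5526$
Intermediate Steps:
$O{\left(N,W \right)} = - \frac{N}{9}$
$U{\left(u,A \right)} = 2 + 6 A$ ($U{\left(u,A \right)} = 6 A + 2 = 2 + 6 A$)
$z{\left(y,p \right)} = -1$ ($z{\left(y,p \right)} = -1 + 0 \left(- \frac{p}{9}\right) = -1 + 0 = -1$)
$5526 z{\left(U{\left(1 + 4,1 \right)},1 \right)} = 5526 \left(-1\right) = -5526$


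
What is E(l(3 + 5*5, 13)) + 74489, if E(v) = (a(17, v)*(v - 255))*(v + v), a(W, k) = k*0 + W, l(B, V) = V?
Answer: -32475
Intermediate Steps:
a(W, k) = W (a(W, k) = 0 + W = W)
E(v) = 2*v*(-4335 + 17*v) (E(v) = (17*(v - 255))*(v + v) = (17*(-255 + v))*(2*v) = (-4335 + 17*v)*(2*v) = 2*v*(-4335 + 17*v))
E(l(3 + 5*5, 13)) + 74489 = 34*13*(-255 + 13) + 74489 = 34*13*(-242) + 74489 = -106964 + 74489 = -32475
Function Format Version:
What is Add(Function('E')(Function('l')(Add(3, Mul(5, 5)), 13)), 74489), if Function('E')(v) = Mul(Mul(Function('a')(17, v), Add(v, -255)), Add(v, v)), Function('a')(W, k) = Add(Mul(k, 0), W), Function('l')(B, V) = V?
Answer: -32475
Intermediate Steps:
Function('a')(W, k) = W (Function('a')(W, k) = Add(0, W) = W)
Function('E')(v) = Mul(2, v, Add(-4335, Mul(17, v))) (Function('E')(v) = Mul(Mul(17, Add(v, -255)), Add(v, v)) = Mul(Mul(17, Add(-255, v)), Mul(2, v)) = Mul(Add(-4335, Mul(17, v)), Mul(2, v)) = Mul(2, v, Add(-4335, Mul(17, v))))
Add(Function('E')(Function('l')(Add(3, Mul(5, 5)), 13)), 74489) = Add(Mul(34, 13, Add(-255, 13)), 74489) = Add(Mul(34, 13, -242), 74489) = Add(-106964, 74489) = -32475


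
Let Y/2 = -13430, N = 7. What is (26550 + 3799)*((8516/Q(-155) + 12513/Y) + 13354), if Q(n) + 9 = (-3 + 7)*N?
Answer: 213765681438177/510340 ≈ 4.1887e+8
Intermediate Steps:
Y = -26860 (Y = 2*(-13430) = -26860)
Q(n) = 19 (Q(n) = -9 + (-3 + 7)*7 = -9 + 4*7 = -9 + 28 = 19)
(26550 + 3799)*((8516/Q(-155) + 12513/Y) + 13354) = (26550 + 3799)*((8516/19 + 12513/(-26860)) + 13354) = 30349*((8516*(1/19) + 12513*(-1/26860)) + 13354) = 30349*((8516/19 - 12513/26860) + 13354) = 30349*(228502013/510340 + 13354) = 30349*(7043582373/510340) = 213765681438177/510340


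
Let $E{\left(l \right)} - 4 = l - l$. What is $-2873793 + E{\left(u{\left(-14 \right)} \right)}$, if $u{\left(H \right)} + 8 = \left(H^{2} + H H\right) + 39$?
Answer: $-2873789$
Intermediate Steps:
$u{\left(H \right)} = 31 + 2 H^{2}$ ($u{\left(H \right)} = -8 + \left(\left(H^{2} + H H\right) + 39\right) = -8 + \left(\left(H^{2} + H^{2}\right) + 39\right) = -8 + \left(2 H^{2} + 39\right) = -8 + \left(39 + 2 H^{2}\right) = 31 + 2 H^{2}$)
$E{\left(l \right)} = 4$ ($E{\left(l \right)} = 4 + \left(l - l\right) = 4 + 0 = 4$)
$-2873793 + E{\left(u{\left(-14 \right)} \right)} = -2873793 + 4 = -2873789$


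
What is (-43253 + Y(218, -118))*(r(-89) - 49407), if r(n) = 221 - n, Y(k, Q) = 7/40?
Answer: 84943357961/40 ≈ 2.1236e+9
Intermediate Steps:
Y(k, Q) = 7/40 (Y(k, Q) = 7*(1/40) = 7/40)
(-43253 + Y(218, -118))*(r(-89) - 49407) = (-43253 + 7/40)*((221 - 1*(-89)) - 49407) = -1730113*((221 + 89) - 49407)/40 = -1730113*(310 - 49407)/40 = -1730113/40*(-49097) = 84943357961/40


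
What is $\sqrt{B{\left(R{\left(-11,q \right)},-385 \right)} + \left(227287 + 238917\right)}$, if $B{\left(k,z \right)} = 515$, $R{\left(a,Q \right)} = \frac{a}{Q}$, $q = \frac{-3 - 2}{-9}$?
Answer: $\sqrt{466719} \approx 683.17$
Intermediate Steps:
$q = \frac{5}{9}$ ($q = \left(-5\right) \left(- \frac{1}{9}\right) = \frac{5}{9} \approx 0.55556$)
$\sqrt{B{\left(R{\left(-11,q \right)},-385 \right)} + \left(227287 + 238917\right)} = \sqrt{515 + \left(227287 + 238917\right)} = \sqrt{515 + 466204} = \sqrt{466719}$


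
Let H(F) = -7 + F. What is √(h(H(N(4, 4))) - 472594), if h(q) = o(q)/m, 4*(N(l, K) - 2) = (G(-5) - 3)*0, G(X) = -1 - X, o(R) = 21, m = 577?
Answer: I*√157340235709/577 ≈ 687.46*I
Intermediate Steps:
N(l, K) = 2 (N(l, K) = 2 + (((-1 - 1*(-5)) - 3)*0)/4 = 2 + (((-1 + 5) - 3)*0)/4 = 2 + ((4 - 3)*0)/4 = 2 + (1*0)/4 = 2 + (¼)*0 = 2 + 0 = 2)
h(q) = 21/577
√(h(H(N(4, 4))) - 472594) = √(21/577 - 472594) = √(-272686717/577) = I*√157340235709/577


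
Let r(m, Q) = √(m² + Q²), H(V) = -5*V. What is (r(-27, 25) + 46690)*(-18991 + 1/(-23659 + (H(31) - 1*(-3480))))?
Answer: -9014975118275/10167 - 386162995*√1354/20334 ≈ -8.8739e+8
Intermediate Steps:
r(m, Q) = √(Q² + m²)
(r(-27, 25) + 46690)*(-18991 + 1/(-23659 + (H(31) - 1*(-3480)))) = (√(25² + (-27)²) + 46690)*(-18991 + 1/(-23659 + (-5*31 - 1*(-3480)))) = (√(625 + 729) + 46690)*(-18991 + 1/(-23659 + (-155 + 3480))) = (√1354 + 46690)*(-18991 + 1/(-23659 + 3325)) = (46690 + √1354)*(-18991 + 1/(-20334)) = (46690 + √1354)*(-18991 - 1/20334) = (46690 + √1354)*(-386162995/20334) = -9014975118275/10167 - 386162995*√1354/20334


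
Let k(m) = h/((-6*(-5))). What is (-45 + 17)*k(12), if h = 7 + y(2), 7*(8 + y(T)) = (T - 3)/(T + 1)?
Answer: 44/45 ≈ 0.97778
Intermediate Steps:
y(T) = -8 + (-3 + T)/(7*(1 + T)) (y(T) = -8 + ((T - 3)/(T + 1))/7 = -8 + ((-3 + T)/(1 + T))/7 = -8 + (-3 + T)/(7*(1 + T)))
h = -22/21 (h = 7 + (-59 - 55*2)/(7*(1 + 2)) = 7 + (1/7)*(-59 - 110)/3 = 7 + (1/7)*(1/3)*(-169) = 7 - 169/21 = -22/21 ≈ -1.0476)
k(m) = -11/315 (k(m) = -22/(21*((-6*(-5)))) = -22/21/30 = -22/21*1/30 = -11/315)
(-45 + 17)*k(12) = (-45 + 17)*(-11/315) = -28*(-11/315) = 44/45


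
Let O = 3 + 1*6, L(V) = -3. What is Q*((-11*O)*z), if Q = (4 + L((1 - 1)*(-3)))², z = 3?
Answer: -297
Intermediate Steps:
O = 9 (O = 3 + 6 = 9)
Q = 1 (Q = (4 - 3)² = 1² = 1)
Q*((-11*O)*z) = 1*(-11*9*3) = 1*(-99*3) = 1*(-297) = -297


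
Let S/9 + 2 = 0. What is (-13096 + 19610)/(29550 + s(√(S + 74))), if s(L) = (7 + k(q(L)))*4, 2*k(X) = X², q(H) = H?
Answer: 3257/14845 ≈ 0.21940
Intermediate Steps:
S = -18 (S = -18 + 9*0 = -18 + 0 = -18)
k(X) = X²/2
s(L) = 28 + 2*L² (s(L) = (7 + L²/2)*4 = 28 + 2*L²)
(-13096 + 19610)/(29550 + s(√(S + 74))) = (-13096 + 19610)/(29550 + (28 + 2*(√(-18 + 74))²)) = 6514/(29550 + (28 + 2*(√56)²)) = 6514/(29550 + (28 + 2*(2*√14)²)) = 6514/(29550 + (28 + 2*56)) = 6514/(29550 + (28 + 112)) = 6514/(29550 + 140) = 6514/29690 = 6514*(1/29690) = 3257/14845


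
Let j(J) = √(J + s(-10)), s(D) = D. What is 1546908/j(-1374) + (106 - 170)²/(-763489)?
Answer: -4096/763489 - 386727*I*√346/173 ≈ -0.0053648 - 41581.0*I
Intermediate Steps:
j(J) = √(-10 + J) (j(J) = √(J - 10) = √(-10 + J))
1546908/j(-1374) + (106 - 170)²/(-763489) = 1546908/(√(-10 - 1374)) + (106 - 170)²/(-763489) = 1546908/(√(-1384)) + (-64)²*(-1/763489) = 1546908/((2*I*√346)) + 4096*(-1/763489) = 1546908*(-I*√346/692) - 4096/763489 = -386727*I*√346/173 - 4096/763489 = -4096/763489 - 386727*I*√346/173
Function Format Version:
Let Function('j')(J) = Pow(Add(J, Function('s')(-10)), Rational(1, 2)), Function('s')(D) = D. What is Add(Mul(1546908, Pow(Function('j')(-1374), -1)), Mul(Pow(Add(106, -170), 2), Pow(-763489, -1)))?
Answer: Add(Rational(-4096, 763489), Mul(Rational(-386727, 173), I, Pow(346, Rational(1, 2)))) ≈ Add(-0.0053648, Mul(-41581., I))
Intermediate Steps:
Function('j')(J) = Pow(Add(-10, J), Rational(1, 2)) (Function('j')(J) = Pow(Add(J, -10), Rational(1, 2)) = Pow(Add(-10, J), Rational(1, 2)))
Add(Mul(1546908, Pow(Function('j')(-1374), -1)), Mul(Pow(Add(106, -170), 2), Pow(-763489, -1))) = Add(Mul(1546908, Pow(Pow(Add(-10, -1374), Rational(1, 2)), -1)), Mul(Pow(Add(106, -170), 2), Pow(-763489, -1))) = Add(Mul(1546908, Pow(Pow(-1384, Rational(1, 2)), -1)), Mul(Pow(-64, 2), Rational(-1, 763489))) = Add(Mul(1546908, Pow(Mul(2, I, Pow(346, Rational(1, 2))), -1)), Mul(4096, Rational(-1, 763489))) = Add(Mul(1546908, Mul(Rational(-1, 692), I, Pow(346, Rational(1, 2)))), Rational(-4096, 763489)) = Add(Mul(Rational(-386727, 173), I, Pow(346, Rational(1, 2))), Rational(-4096, 763489)) = Add(Rational(-4096, 763489), Mul(Rational(-386727, 173), I, Pow(346, Rational(1, 2))))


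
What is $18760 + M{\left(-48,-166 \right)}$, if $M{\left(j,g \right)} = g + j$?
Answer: $18546$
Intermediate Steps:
$18760 + M{\left(-48,-166 \right)} = 18760 - 214 = 18546$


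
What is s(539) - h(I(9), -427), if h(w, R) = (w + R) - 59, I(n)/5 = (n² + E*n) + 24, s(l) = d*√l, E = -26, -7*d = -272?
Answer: 1131 + 272*√11 ≈ 2033.1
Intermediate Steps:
d = 272/7 (d = -⅐*(-272) = 272/7 ≈ 38.857)
s(l) = 272*√l/7
I(n) = 120 - 130*n + 5*n² (I(n) = 5*((n² - 26*n) + 24) = 5*(24 + n² - 26*n) = 120 - 130*n + 5*n²)
h(w, R) = -59 + R + w (h(w, R) = (R + w) - 59 = -59 + R + w)
s(539) - h(I(9), -427) = 272*√539/7 - (-59 - 427 + (120 - 130*9 + 5*9²)) = 272*(7*√11)/7 - (-59 - 427 + (120 - 1170 + 5*81)) = 272*√11 - (-59 - 427 + (120 - 1170 + 405)) = 272*√11 - (-59 - 427 - 645) = 272*√11 - 1*(-1131) = 272*√11 + 1131 = 1131 + 272*√11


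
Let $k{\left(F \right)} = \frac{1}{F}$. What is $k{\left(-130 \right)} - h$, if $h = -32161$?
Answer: $\frac{4180929}{130} \approx 32161.0$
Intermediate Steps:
$k{\left(-130 \right)} - h = \frac{1}{-130} - -32161 = - \frac{1}{130} + 32161 = \frac{4180929}{130}$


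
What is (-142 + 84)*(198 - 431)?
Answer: 13514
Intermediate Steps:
(-142 + 84)*(198 - 431) = -58*(-233) = 13514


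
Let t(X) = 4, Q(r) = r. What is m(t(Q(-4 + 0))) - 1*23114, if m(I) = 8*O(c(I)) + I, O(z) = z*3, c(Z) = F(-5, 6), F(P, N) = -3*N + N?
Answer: -23398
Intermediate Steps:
F(P, N) = -2*N
c(Z) = -12 (c(Z) = -2*6 = -12)
O(z) = 3*z
m(I) = -288 + I (m(I) = 8*(3*(-12)) + I = 8*(-36) + I = -288 + I)
m(t(Q(-4 + 0))) - 1*23114 = (-288 + 4) - 1*23114 = -284 - 23114 = -23398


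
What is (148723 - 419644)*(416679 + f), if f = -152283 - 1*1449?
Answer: -71237864187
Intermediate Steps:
f = -153732 (f = -152283 - 1449 = -153732)
(148723 - 419644)*(416679 + f) = (148723 - 419644)*(416679 - 153732) = -270921*262947 = -71237864187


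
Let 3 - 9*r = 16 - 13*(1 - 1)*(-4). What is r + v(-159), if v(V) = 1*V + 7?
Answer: -1381/9 ≈ -153.44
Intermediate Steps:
r = -13/9 (r = ⅓ - (16 - 13*(1 - 1)*(-4))/9 = ⅓ - (16 - 0*(-4))/9 = ⅓ - (16 - 13*0)/9 = ⅓ - (16 + 0)/9 = ⅓ - ⅑*16 = ⅓ - 16/9 = -13/9 ≈ -1.4444)
v(V) = 7 + V (v(V) = V + 7 = 7 + V)
r + v(-159) = -13/9 + (7 - 159) = -13/9 - 152 = -1381/9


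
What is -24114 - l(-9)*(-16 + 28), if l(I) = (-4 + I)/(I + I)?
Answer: -72368/3 ≈ -24123.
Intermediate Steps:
l(I) = (-4 + I)/(2*I) (l(I) = (-4 + I)/((2*I)) = (-4 + I)*(1/(2*I)) = (-4 + I)/(2*I))
-24114 - l(-9)*(-16 + 28) = -24114 - (½)*(-4 - 9)/(-9)*(-16 + 28) = -24114 - (½)*(-⅑)*(-13)*12 = -24114 - 13*12/18 = -24114 - 1*26/3 = -24114 - 26/3 = -72368/3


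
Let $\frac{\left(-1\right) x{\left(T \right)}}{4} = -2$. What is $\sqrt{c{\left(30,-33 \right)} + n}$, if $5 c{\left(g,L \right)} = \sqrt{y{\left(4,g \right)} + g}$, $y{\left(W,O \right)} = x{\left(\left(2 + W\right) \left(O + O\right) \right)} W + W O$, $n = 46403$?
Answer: $\frac{\sqrt{1160075 + 5 \sqrt{182}}}{5} \approx 215.42$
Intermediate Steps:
$x{\left(T \right)} = 8$ ($x{\left(T \right)} = \left(-4\right) \left(-2\right) = 8$)
$y{\left(W,O \right)} = 8 W + O W$ ($y{\left(W,O \right)} = 8 W + W O = 8 W + O W$)
$c{\left(g,L \right)} = \frac{\sqrt{32 + 5 g}}{5}$ ($c{\left(g,L \right)} = \frac{\sqrt{4 \left(8 + g\right) + g}}{5} = \frac{\sqrt{\left(32 + 4 g\right) + g}}{5} = \frac{\sqrt{32 + 5 g}}{5}$)
$\sqrt{c{\left(30,-33 \right)} + n} = \sqrt{\frac{\sqrt{32 + 5 \cdot 30}}{5} + 46403} = \sqrt{\frac{\sqrt{32 + 150}}{5} + 46403} = \sqrt{\frac{\sqrt{182}}{5} + 46403} = \sqrt{46403 + \frac{\sqrt{182}}{5}}$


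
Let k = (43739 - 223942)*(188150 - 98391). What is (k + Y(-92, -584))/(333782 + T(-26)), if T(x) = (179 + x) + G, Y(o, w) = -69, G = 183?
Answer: -8087420573/167059 ≈ -48411.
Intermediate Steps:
T(x) = 362 + x (T(x) = (179 + x) + 183 = 362 + x)
k = -16174841077 (k = -180203*89759 = -16174841077)
(k + Y(-92, -584))/(333782 + T(-26)) = (-16174841077 - 69)/(333782 + (362 - 26)) = -16174841146/(333782 + 336) = -16174841146/334118 = -16174841146*1/334118 = -8087420573/167059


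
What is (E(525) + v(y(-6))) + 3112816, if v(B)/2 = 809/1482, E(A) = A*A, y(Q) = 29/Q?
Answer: 2510835590/741 ≈ 3.3884e+6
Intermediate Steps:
E(A) = A**2
v(B) = 809/741 (v(B) = 2*(809/1482) = 809/741)
(E(525) + v(y(-6))) + 3112816 = (525**2 + 809/741) + 3112816 = (275625 + 809/741) + 3112816 = 204238934/741 + 3112816 = 2510835590/741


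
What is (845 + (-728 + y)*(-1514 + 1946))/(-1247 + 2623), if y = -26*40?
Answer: -762931/1376 ≈ -554.46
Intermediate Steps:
y = -1040
(845 + (-728 + y)*(-1514 + 1946))/(-1247 + 2623) = (845 + (-728 - 1040)*(-1514 + 1946))/(-1247 + 2623) = (845 - 1768*432)/1376 = (845 - 763776)*(1/1376) = -762931*1/1376 = -762931/1376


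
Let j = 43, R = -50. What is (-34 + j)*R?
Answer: -450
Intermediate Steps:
(-34 + j)*R = (-34 + 43)*(-50) = 9*(-50) = -450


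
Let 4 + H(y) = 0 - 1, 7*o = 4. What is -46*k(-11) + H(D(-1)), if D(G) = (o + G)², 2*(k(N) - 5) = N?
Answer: 18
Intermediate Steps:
o = 4/7 (o = (⅐)*4 = 4/7 ≈ 0.57143)
k(N) = 5 + N/2
D(G) = (4/7 + G)²
H(y) = -5 (H(y) = -4 + (0 - 1) = -4 - 1 = -5)
-46*k(-11) + H(D(-1)) = -46*(5 + (½)*(-11)) - 5 = -46*(5 - 11/2) - 5 = -46*(-½) - 5 = 23 - 5 = 18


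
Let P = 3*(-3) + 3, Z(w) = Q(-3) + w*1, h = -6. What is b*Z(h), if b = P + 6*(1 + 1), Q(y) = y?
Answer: -54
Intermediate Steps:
Z(w) = -3 + w (Z(w) = -3 + w*1 = -3 + w)
P = -6 (P = -9 + 3 = -6)
b = 6 (b = -6 + 6*(1 + 1) = -6 + 6*2 = -6 + 12 = 6)
b*Z(h) = 6*(-3 - 6) = 6*(-9) = -54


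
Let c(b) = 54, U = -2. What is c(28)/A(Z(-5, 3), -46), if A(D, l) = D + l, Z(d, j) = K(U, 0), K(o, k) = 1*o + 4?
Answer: -27/22 ≈ -1.2273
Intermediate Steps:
K(o, k) = 4 + o (K(o, k) = o + 4 = 4 + o)
Z(d, j) = 2 (Z(d, j) = 4 - 2 = 2)
c(28)/A(Z(-5, 3), -46) = 54/(2 - 46) = 54/(-44) = 54*(-1/44) = -27/22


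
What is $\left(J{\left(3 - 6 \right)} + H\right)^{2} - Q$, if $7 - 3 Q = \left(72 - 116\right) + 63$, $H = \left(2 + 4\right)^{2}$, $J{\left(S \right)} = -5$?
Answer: $965$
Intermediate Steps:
$H = 36$ ($H = 6^{2} = 36$)
$Q = -4$ ($Q = \frac{7}{3} - \frac{\left(72 - 116\right) + 63}{3} = \frac{7}{3} - \frac{-44 + 63}{3} = \frac{7}{3} - \frac{19}{3} = -4$)
$\left(J{\left(3 - 6 \right)} + H\right)^{2} - Q = \left(-5 + 36\right)^{2} - -4 = 31^{2} + 4 = 961 + 4 = 965$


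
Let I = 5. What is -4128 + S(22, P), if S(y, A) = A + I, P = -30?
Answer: -4153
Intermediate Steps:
S(y, A) = 5 + A (S(y, A) = A + 5 = 5 + A)
-4128 + S(22, P) = -4128 + (5 - 30) = -4128 - 25 = -4153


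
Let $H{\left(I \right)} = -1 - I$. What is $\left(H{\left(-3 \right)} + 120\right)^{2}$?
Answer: $14884$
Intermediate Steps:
$\left(H{\left(-3 \right)} + 120\right)^{2} = \left(\left(-1 - -3\right) + 120\right)^{2} = \left(\left(-1 + 3\right) + 120\right)^{2} = \left(2 + 120\right)^{2} = 122^{2} = 14884$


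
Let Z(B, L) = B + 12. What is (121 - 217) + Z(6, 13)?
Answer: -78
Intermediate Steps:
Z(B, L) = 12 + B
(121 - 217) + Z(6, 13) = (121 - 217) + (12 + 6) = -96 + 18 = -78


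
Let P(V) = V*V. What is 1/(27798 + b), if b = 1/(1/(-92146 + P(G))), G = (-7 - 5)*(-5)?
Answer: -1/60748 ≈ -1.6461e-5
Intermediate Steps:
G = 60 (G = -12*(-5) = 60)
P(V) = V²
b = -88546 (b = 1/(1/(-92146 + 60²)) = 1/(1/(-92146 + 3600)) = 1/(1/(-88546)) = 1/(-1/88546) = -88546)
1/(27798 + b) = 1/(27798 - 88546) = 1/(-60748) = -1/60748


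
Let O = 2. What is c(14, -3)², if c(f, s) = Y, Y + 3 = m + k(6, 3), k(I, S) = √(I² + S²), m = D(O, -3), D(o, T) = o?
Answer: 46 - 6*√5 ≈ 32.584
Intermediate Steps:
m = 2
Y = -1 + 3*√5 (Y = -3 + (2 + √(6² + 3²)) = -3 + (2 + √(36 + 9)) = -3 + (2 + √45) = -3 + (2 + 3*√5) = -1 + 3*√5 ≈ 5.7082)
c(f, s) = -1 + 3*√5
c(14, -3)² = (-1 + 3*√5)²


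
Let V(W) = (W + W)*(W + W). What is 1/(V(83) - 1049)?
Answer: 1/26507 ≈ 3.7726e-5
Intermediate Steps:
V(W) = 4*W² (V(W) = (2*W)*(2*W) = 4*W²)
1/(V(83) - 1049) = 1/(4*83² - 1049) = 1/(4*6889 - 1049) = 1/(27556 - 1049) = 1/26507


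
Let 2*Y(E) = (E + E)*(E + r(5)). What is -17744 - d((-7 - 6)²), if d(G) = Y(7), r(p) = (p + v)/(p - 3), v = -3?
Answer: -17800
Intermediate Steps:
r(p) = 1 (r(p) = (p - 3)/(p - 3) = (-3 + p)/(-3 + p) = 1)
Y(E) = E*(1 + E) (Y(E) = ((E + E)*(E + 1))/2 = ((2*E)*(1 + E))/2 = (2*E*(1 + E))/2 = E*(1 + E))
d(G) = 56 (d(G) = 7*(1 + 7) = 7*8 = 56)
-17744 - d((-7 - 6)²) = -17744 - 1*56 = -17744 - 56 = -17800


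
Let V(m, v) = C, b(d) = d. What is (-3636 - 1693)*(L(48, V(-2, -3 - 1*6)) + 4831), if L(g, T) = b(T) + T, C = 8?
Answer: -25829663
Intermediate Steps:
V(m, v) = 8
L(g, T) = 2*T (L(g, T) = T + T = 2*T)
(-3636 - 1693)*(L(48, V(-2, -3 - 1*6)) + 4831) = (-3636 - 1693)*(2*8 + 4831) = -5329*(16 + 4831) = -5329*4847 = -25829663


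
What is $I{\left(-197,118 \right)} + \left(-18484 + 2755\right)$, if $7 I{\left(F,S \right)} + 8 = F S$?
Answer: $-19051$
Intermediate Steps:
$I{\left(F,S \right)} = - \frac{8}{7} + \frac{F S}{7}$
$I{\left(-197,118 \right)} + \left(-18484 + 2755\right) = \left(- \frac{8}{7} + \frac{1}{7} \left(-197\right) 118\right) + \left(-18484 + 2755\right) = \left(- \frac{8}{7} - \frac{23246}{7}\right) - 15729 = -3322 - 15729 = -19051$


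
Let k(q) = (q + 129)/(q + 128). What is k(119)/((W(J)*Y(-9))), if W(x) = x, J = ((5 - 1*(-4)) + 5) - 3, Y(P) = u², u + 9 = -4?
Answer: 248/459173 ≈ 0.00054010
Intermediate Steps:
u = -13 (u = -9 - 4 = -13)
Y(P) = 169 (Y(P) = (-13)² = 169)
J = 11 (J = ((5 + 4) + 5) - 3 = (9 + 5) - 3 = 14 - 3 = 11)
k(q) = (129 + q)/(128 + q)
k(119)/((W(J)*Y(-9))) = ((129 + 119)/(128 + 119))/((11*169)) = (248/247)/1859 = ((1/247)*248)*(1/1859) = (248/247)*(1/1859) = 248/459173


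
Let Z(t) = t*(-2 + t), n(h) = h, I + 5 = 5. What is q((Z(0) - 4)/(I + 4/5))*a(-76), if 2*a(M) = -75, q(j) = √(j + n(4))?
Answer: -75*I/2 ≈ -37.5*I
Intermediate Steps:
I = 0 (I = -5 + 5 = 0)
q(j) = √(4 + j) (q(j) = √(j + 4) = √(4 + j))
a(M) = -75/2 (a(M) = (½)*(-75) = -75/2)
q((Z(0) - 4)/(I + 4/5))*a(-76) = √(4 + (0*(-2 + 0) - 4)/(0 + 4/5))*(-75/2) = √(4 + (0*(-2) - 4)/(0 + 4*(⅕)))*(-75/2) = √(4 + (0 - 4)/(0 + ⅘))*(-75/2) = √(4 - 4/⅘)*(-75/2) = √(4 - 4*5/4)*(-75/2) = √(4 - 5)*(-75/2) = √(-1)*(-75/2) = I*(-75/2) = -75*I/2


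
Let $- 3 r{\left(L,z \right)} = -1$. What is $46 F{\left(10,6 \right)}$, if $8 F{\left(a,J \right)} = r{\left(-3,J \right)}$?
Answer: $\frac{23}{12} \approx 1.9167$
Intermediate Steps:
$r{\left(L,z \right)} = \frac{1}{3}$ ($r{\left(L,z \right)} = \left(- \frac{1}{3}\right) \left(-1\right) = \frac{1}{3}$)
$F{\left(a,J \right)} = \frac{1}{24}$ ($F{\left(a,J \right)} = \frac{1}{8} \cdot \frac{1}{3} = \frac{1}{24}$)
$46 F{\left(10,6 \right)} = 46 \cdot \frac{1}{24} = \frac{23}{12}$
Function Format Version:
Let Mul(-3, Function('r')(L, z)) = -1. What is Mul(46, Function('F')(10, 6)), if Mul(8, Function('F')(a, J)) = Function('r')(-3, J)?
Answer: Rational(23, 12) ≈ 1.9167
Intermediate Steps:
Function('r')(L, z) = Rational(1, 3) (Function('r')(L, z) = Mul(Rational(-1, 3), -1) = Rational(1, 3))
Function('F')(a, J) = Rational(1, 24) (Function('F')(a, J) = Mul(Rational(1, 8), Rational(1, 3)) = Rational(1, 24))
Mul(46, Function('F')(10, 6)) = Mul(46, Rational(1, 24)) = Rational(23, 12)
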